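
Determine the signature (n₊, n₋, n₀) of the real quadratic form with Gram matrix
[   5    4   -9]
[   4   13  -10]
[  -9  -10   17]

Answer: (2, 0, 1)

Derivation:
step 0: pivot 5 → sign +
step 1: pivot 49/5 → sign +
step 2: row/col 2 already zero → sign 0
signature = (2, 0, 1)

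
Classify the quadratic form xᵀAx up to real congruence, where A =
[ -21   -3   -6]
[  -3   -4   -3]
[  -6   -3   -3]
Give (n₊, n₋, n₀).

Answer: (0, 2, 1)

Derivation:
step 0: pivot -21 → sign −
step 1: pivot -25/7 → sign −
step 2: row/col 2 already zero → sign 0
signature = (0, 2, 1)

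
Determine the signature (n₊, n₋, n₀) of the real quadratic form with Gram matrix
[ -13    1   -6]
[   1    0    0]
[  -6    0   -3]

Answer: (1, 2, 0)

Derivation:
step 0: pivot -13 → sign −
step 1: pivot 1/13 → sign +
step 2: pivot -3 → sign −
signature = (1, 2, 0)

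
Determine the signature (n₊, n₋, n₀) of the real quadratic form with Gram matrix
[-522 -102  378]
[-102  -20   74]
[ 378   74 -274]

Answer: (0, 2, 1)

Derivation:
step 0: pivot -522 → sign −
step 1: pivot -2/29 → sign −
step 2: row/col 2 already zero → sign 0
signature = (0, 2, 1)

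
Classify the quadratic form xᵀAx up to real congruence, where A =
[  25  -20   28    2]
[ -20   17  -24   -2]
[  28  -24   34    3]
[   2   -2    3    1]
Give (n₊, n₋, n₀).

Answer: (4, 0, 0)

Derivation:
step 0: pivot 25 → sign +
step 1: pivot 1 → sign +
step 2: pivot 2/25 → sign +
step 3: pivot 1/2 → sign +
signature = (4, 0, 0)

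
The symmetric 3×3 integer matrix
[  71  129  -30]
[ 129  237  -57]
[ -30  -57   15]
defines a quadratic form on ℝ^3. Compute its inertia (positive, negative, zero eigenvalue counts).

Answer: (2, 1, 0)

Derivation:
step 0: pivot 71 → sign +
step 1: pivot 186/71 → sign +
step 2: pivot -3/62 → sign −
signature = (2, 1, 0)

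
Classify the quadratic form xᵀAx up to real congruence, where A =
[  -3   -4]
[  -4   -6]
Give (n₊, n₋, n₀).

Answer: (0, 2, 0)

Derivation:
step 0: pivot -3 → sign −
step 1: pivot -2/3 → sign −
signature = (0, 2, 0)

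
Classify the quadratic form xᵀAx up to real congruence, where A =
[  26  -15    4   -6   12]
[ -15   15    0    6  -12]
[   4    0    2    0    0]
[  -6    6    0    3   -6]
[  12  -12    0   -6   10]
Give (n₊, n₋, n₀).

step 0: pivot 26 → sign +
step 1: pivot 165/26 → sign +
step 2: pivot 6/11 → sign +
step 3: pivot 3/5 → sign +
step 4: pivot -2 → sign −
signature = (4, 1, 0)

Answer: (4, 1, 0)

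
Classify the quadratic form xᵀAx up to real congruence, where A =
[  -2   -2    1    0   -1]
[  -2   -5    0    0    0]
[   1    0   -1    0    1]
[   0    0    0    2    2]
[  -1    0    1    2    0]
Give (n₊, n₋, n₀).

step 0: pivot -2 → sign −
step 1: pivot -3 → sign −
step 2: pivot -1/6 → sign −
step 3: pivot 2 → sign +
step 4: pivot -1 → sign −
signature = (1, 4, 0)

Answer: (1, 4, 0)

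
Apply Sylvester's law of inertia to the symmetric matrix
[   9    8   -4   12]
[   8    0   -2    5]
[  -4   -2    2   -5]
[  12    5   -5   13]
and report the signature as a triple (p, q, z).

Answer: (3, 1, 0)

Derivation:
step 0: pivot 9 → sign +
step 1: pivot -64/9 → sign −
step 2: pivot 9/16 → sign +
step 3: pivot 1/18 → sign +
signature = (3, 1, 0)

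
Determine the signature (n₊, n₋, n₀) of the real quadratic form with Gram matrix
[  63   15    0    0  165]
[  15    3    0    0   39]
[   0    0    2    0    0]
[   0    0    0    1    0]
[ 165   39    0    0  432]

step 0: pivot 63 → sign +
step 1: pivot -4/7 → sign −
step 2: pivot 2 → sign +
step 3: pivot 1 → sign +
step 4: row/col 4 already zero → sign 0
signature = (3, 1, 1)

Answer: (3, 1, 1)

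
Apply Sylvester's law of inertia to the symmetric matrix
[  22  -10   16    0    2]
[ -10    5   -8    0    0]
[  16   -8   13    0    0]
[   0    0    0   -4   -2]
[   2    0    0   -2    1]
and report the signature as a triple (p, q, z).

step 0: pivot 22 → sign +
step 1: pivot 5/11 → sign +
step 2: pivot 1/5 → sign +
step 3: pivot -4 → sign −
step 4: row/col 4 already zero → sign 0
signature = (3, 1, 1)

Answer: (3, 1, 1)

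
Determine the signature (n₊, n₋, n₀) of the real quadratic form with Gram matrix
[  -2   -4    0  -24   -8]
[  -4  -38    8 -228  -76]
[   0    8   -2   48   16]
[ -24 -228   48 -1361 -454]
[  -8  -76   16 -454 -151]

Answer: (3, 2, 0)

Derivation:
step 0: pivot -2 → sign −
step 1: pivot -30 → sign −
step 2: pivot 2/15 → sign +
step 3: pivot 7 → sign +
step 4: pivot 3/7 → sign +
signature = (3, 2, 0)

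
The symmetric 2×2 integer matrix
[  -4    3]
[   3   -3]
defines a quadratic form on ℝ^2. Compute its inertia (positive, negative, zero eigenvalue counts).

step 0: pivot -4 → sign −
step 1: pivot -3/4 → sign −
signature = (0, 2, 0)

Answer: (0, 2, 0)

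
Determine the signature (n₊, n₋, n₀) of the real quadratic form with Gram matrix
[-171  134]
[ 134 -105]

Answer: (1, 1, 0)

Derivation:
step 0: pivot -171 → sign −
step 1: pivot 1/171 → sign +
signature = (1, 1, 0)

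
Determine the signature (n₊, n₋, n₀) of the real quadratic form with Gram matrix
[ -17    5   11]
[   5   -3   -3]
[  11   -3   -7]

step 0: pivot -17 → sign −
step 1: pivot -26/17 → sign −
step 2: pivot 2/13 → sign +
signature = (1, 2, 0)

Answer: (1, 2, 0)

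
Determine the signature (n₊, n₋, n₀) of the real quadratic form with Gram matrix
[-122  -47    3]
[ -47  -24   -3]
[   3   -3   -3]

step 0: pivot -122 → sign −
step 1: pivot -719/122 → sign −
step 2: pivot 3/719 → sign +
signature = (1, 2, 0)

Answer: (1, 2, 0)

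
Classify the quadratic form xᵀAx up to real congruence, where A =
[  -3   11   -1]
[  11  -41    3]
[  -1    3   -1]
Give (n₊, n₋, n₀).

Answer: (0, 2, 1)

Derivation:
step 0: pivot -3 → sign −
step 1: pivot -2/3 → sign −
step 2: row/col 2 already zero → sign 0
signature = (0, 2, 1)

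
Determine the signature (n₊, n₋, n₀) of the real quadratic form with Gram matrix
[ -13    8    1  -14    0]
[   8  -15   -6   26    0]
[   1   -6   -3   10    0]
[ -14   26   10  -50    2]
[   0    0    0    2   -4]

step 0: pivot -13 → sign −
step 1: pivot -131/13 → sign −
step 2: pivot -6/131 → sign −
step 3: pivot -2 → sign −
step 4: pivot -2 → sign −
signature = (0, 5, 0)

Answer: (0, 5, 0)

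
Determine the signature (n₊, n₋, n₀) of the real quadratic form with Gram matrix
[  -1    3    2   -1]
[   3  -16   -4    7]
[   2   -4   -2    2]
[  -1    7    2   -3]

Answer: (1, 3, 0)

Derivation:
step 0: pivot -1 → sign −
step 1: pivot -7 → sign −
step 2: pivot 18/7 → sign +
step 3: pivot -2/9 → sign −
signature = (1, 3, 0)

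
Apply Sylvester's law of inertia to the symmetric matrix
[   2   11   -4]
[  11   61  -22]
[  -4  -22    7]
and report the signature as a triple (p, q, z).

Answer: (2, 1, 0)

Derivation:
step 0: pivot 2 → sign +
step 1: pivot 1/2 → sign +
step 2: pivot -1 → sign −
signature = (2, 1, 0)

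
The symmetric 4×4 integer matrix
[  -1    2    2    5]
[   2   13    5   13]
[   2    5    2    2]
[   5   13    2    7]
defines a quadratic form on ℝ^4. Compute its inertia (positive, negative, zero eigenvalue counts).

Answer: (3, 1, 0)

Derivation:
step 0: pivot -1 → sign −
step 1: pivot 17 → sign +
step 2: pivot 21/17 → sign +
step 3: pivot 6/7 → sign +
signature = (3, 1, 0)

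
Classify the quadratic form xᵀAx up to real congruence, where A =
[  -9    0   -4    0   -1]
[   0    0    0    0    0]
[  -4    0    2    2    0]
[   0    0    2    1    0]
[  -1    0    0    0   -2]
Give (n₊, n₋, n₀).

Answer: (1, 3, 1)

Derivation:
step 0: pivot -9 → sign −
step 1: pivot 34/9 → sign +
step 2: pivot -1/17 → sign −
step 3: pivot -1 → sign −
step 4: row/col 4 already zero → sign 0
signature = (1, 3, 1)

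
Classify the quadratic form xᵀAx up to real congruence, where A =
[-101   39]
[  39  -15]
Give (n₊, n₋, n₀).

step 0: pivot -101 → sign −
step 1: pivot 6/101 → sign +
signature = (1, 1, 0)

Answer: (1, 1, 0)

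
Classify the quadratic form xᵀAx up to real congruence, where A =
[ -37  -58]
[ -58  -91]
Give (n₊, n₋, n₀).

Answer: (0, 2, 0)

Derivation:
step 0: pivot -37 → sign −
step 1: pivot -3/37 → sign −
signature = (0, 2, 0)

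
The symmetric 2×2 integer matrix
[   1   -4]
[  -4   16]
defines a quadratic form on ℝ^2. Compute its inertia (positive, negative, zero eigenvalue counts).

Answer: (1, 0, 1)

Derivation:
step 0: pivot 1 → sign +
step 1: row/col 1 already zero → sign 0
signature = (1, 0, 1)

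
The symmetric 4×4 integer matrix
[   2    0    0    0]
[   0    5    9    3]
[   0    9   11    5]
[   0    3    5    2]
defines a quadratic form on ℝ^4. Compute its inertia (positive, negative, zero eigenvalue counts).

Answer: (3, 1, 0)

Derivation:
step 0: pivot 2 → sign +
step 1: pivot 5 → sign +
step 2: pivot -26/5 → sign −
step 3: pivot 3/13 → sign +
signature = (3, 1, 0)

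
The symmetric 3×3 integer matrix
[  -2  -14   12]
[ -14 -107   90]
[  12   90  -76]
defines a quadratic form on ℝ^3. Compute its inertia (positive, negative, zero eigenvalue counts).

step 0: pivot -2 → sign −
step 1: pivot -9 → sign −
step 2: row/col 2 already zero → sign 0
signature = (0, 2, 1)

Answer: (0, 2, 1)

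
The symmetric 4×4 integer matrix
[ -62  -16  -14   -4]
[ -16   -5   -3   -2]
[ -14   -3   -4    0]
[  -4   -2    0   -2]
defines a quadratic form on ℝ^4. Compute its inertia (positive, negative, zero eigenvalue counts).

step 0: pivot -62 → sign −
step 1: pivot -27/31 → sign −
step 2: pivot -11/27 → sign −
step 3: pivot -6/11 → sign −
signature = (0, 4, 0)

Answer: (0, 4, 0)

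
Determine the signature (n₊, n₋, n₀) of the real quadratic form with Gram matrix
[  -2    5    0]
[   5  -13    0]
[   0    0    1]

Answer: (1, 2, 0)

Derivation:
step 0: pivot -2 → sign −
step 1: pivot -1/2 → sign −
step 2: pivot 1 → sign +
signature = (1, 2, 0)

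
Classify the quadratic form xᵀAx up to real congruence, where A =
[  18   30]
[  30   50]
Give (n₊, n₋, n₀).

Answer: (1, 0, 1)

Derivation:
step 0: pivot 18 → sign +
step 1: row/col 1 already zero → sign 0
signature = (1, 0, 1)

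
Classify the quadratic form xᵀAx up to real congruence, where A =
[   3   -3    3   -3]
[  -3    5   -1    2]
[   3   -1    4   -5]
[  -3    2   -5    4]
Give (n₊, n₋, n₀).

Answer: (3, 1, 0)

Derivation:
step 0: pivot 3 → sign +
step 1: pivot 2 → sign +
step 2: pivot -1 → sign −
step 3: pivot 3/2 → sign +
signature = (3, 1, 0)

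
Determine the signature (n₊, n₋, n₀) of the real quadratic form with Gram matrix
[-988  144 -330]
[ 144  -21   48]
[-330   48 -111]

Answer: (0, 2, 1)

Derivation:
step 0: pivot -988 → sign −
step 1: pivot -3/247 → sign −
step 2: row/col 2 already zero → sign 0
signature = (0, 2, 1)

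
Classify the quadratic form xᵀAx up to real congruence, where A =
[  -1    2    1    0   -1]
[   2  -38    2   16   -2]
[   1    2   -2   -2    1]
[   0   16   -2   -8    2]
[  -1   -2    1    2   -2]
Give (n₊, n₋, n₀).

Answer: (0, 4, 1)

Derivation:
step 0: pivot -1 → sign −
step 1: pivot -34 → sign −
step 2: pivot -9/17 → sign −
step 3: pivot -4/9 → sign −
step 4: row/col 4 already zero → sign 0
signature = (0, 4, 1)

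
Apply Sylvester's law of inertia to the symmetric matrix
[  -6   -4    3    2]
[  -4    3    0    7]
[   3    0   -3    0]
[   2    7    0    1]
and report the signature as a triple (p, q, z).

step 0: pivot -6 → sign −
step 1: pivot 17/3 → sign +
step 2: pivot -75/34 → sign −
step 3: pivot 2/25 → sign +
signature = (2, 2, 0)

Answer: (2, 2, 0)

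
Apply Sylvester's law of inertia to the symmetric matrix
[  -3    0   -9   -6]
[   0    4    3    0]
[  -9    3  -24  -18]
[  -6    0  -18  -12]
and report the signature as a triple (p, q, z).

step 0: pivot -3 → sign −
step 1: pivot 4 → sign +
step 2: pivot 3/4 → sign +
step 3: row/col 3 already zero → sign 0
signature = (2, 1, 1)

Answer: (2, 1, 1)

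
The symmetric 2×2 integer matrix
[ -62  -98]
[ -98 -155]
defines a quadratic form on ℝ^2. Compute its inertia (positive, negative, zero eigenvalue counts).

step 0: pivot -62 → sign −
step 1: pivot -3/31 → sign −
signature = (0, 2, 0)

Answer: (0, 2, 0)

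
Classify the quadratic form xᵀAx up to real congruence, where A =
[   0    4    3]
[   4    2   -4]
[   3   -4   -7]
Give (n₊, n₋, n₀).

step 0: pivot 2 → sign +
step 1: pivot -8 → sign −
step 2: pivot 1/8 → sign +
signature = (2, 1, 0)

Answer: (2, 1, 0)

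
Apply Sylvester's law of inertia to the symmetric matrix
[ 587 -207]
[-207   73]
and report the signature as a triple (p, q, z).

step 0: pivot 587 → sign +
step 1: pivot 2/587 → sign +
signature = (2, 0, 0)

Answer: (2, 0, 0)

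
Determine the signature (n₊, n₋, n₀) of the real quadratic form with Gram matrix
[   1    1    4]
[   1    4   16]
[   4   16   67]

step 0: pivot 1 → sign +
step 1: pivot 3 → sign +
step 2: pivot 3 → sign +
signature = (3, 0, 0)

Answer: (3, 0, 0)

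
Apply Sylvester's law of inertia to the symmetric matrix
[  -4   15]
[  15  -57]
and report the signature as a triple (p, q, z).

Answer: (0, 2, 0)

Derivation:
step 0: pivot -4 → sign −
step 1: pivot -3/4 → sign −
signature = (0, 2, 0)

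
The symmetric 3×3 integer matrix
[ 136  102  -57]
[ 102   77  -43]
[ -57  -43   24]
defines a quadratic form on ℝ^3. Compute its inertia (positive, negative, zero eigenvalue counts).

step 0: pivot 136 → sign +
step 1: pivot 1/2 → sign +
step 2: pivot -1/68 → sign −
signature = (2, 1, 0)

Answer: (2, 1, 0)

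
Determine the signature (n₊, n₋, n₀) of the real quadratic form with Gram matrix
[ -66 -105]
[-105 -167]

Answer: (1, 1, 0)

Derivation:
step 0: pivot -66 → sign −
step 1: pivot 1/22 → sign +
signature = (1, 1, 0)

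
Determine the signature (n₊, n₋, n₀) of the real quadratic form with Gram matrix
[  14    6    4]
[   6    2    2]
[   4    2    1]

step 0: pivot 14 → sign +
step 1: pivot -4/7 → sign −
step 2: row/col 2 already zero → sign 0
signature = (1, 1, 1)

Answer: (1, 1, 1)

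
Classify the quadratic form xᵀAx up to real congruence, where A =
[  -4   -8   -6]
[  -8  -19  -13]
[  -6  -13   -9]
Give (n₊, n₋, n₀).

step 0: pivot -4 → sign −
step 1: pivot -3 → sign −
step 2: pivot 1/3 → sign +
signature = (1, 2, 0)

Answer: (1, 2, 0)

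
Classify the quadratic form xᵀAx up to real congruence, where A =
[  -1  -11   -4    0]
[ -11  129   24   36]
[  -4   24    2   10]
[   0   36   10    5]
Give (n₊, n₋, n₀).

step 0: pivot -1 → sign −
step 1: pivot 250 → sign +
step 2: pivot -62/125 → sign −
step 3: pivot -3/31 → sign −
signature = (1, 3, 0)

Answer: (1, 3, 0)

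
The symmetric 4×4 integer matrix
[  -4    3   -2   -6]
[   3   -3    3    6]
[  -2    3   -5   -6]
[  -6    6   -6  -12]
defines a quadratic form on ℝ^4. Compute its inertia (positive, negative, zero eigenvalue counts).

Answer: (0, 3, 1)

Derivation:
step 0: pivot -4 → sign −
step 1: pivot -3/4 → sign −
step 2: pivot -1 → sign −
step 3: row/col 3 already zero → sign 0
signature = (0, 3, 1)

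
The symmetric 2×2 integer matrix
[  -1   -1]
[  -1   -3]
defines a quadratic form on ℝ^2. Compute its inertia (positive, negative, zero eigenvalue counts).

step 0: pivot -1 → sign −
step 1: pivot -2 → sign −
signature = (0, 2, 0)

Answer: (0, 2, 0)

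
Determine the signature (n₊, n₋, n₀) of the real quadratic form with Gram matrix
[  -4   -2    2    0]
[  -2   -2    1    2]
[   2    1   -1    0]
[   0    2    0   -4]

Answer: (0, 2, 2)

Derivation:
step 0: pivot -4 → sign −
step 1: pivot -1 → sign −
step 2: row/col 2 already zero → sign 0
step 3: row/col 3 already zero → sign 0
signature = (0, 2, 2)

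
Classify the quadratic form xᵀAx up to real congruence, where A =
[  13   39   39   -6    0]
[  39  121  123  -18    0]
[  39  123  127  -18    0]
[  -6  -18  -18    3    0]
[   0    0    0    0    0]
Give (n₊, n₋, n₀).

Answer: (4, 0, 1)

Derivation:
step 0: pivot 13 → sign +
step 1: pivot 4 → sign +
step 2: pivot 1 → sign +
step 3: pivot 3/13 → sign +
step 4: row/col 4 already zero → sign 0
signature = (4, 0, 1)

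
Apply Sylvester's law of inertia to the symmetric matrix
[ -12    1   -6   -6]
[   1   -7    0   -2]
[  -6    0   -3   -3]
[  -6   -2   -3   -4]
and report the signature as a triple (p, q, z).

Answer: (1, 3, 0)

Derivation:
step 0: pivot -12 → sign −
step 1: pivot -83/12 → sign −
step 2: pivot 3/83 → sign +
step 3: pivot -1 → sign −
signature = (1, 3, 0)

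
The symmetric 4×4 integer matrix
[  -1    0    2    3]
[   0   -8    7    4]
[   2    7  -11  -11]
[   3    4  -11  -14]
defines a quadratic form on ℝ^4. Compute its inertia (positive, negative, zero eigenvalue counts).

Answer: (0, 4, 0)

Derivation:
step 0: pivot -1 → sign −
step 1: pivot -8 → sign −
step 2: pivot -7/8 → sign −
step 3: pivot -3/7 → sign −
signature = (0, 4, 0)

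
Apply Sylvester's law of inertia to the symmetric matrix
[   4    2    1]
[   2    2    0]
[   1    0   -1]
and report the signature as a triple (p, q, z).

step 0: pivot 4 → sign +
step 1: pivot 1 → sign +
step 2: pivot -3/2 → sign −
signature = (2, 1, 0)

Answer: (2, 1, 0)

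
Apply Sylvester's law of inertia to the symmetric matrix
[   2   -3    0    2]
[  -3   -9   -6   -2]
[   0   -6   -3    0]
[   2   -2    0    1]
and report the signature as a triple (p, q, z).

step 0: pivot 2 → sign +
step 1: pivot -27/2 → sign −
step 2: pivot -1/3 → sign −
step 3: pivot -1/3 → sign −
signature = (1, 3, 0)

Answer: (1, 3, 0)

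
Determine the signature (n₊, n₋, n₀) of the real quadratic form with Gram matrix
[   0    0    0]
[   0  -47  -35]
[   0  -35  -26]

Answer: (1, 1, 1)

Derivation:
step 0: pivot -47 → sign −
step 1: pivot 3/47 → sign +
step 2: row/col 2 already zero → sign 0
signature = (1, 1, 1)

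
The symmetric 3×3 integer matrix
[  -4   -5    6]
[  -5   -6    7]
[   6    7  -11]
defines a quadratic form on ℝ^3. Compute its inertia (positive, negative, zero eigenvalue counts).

Answer: (1, 2, 0)

Derivation:
step 0: pivot -4 → sign −
step 1: pivot 1/4 → sign +
step 2: pivot -3 → sign −
signature = (1, 2, 0)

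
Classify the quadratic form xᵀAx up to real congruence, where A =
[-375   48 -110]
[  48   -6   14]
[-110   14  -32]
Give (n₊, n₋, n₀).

Answer: (2, 1, 0)

Derivation:
step 0: pivot -375 → sign −
step 1: pivot 18/125 → sign +
step 2: pivot 2/9 → sign +
signature = (2, 1, 0)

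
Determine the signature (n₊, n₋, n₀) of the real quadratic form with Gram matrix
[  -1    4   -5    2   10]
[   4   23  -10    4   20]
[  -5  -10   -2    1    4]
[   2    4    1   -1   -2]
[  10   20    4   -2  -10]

Answer: (1, 3, 1)

Derivation:
step 0: pivot -1 → sign −
step 1: pivot 39 → sign +
step 2: pivot -1/13 → sign −
step 3: pivot -2 → sign −
step 4: row/col 4 already zero → sign 0
signature = (1, 3, 1)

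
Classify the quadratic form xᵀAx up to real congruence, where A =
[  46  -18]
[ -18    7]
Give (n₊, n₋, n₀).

step 0: pivot 46 → sign +
step 1: pivot -1/23 → sign −
signature = (1, 1, 0)

Answer: (1, 1, 0)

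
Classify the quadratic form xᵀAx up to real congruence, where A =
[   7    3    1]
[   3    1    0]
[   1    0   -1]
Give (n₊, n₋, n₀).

Answer: (1, 2, 0)

Derivation:
step 0: pivot 7 → sign +
step 1: pivot -2/7 → sign −
step 2: pivot -1/2 → sign −
signature = (1, 2, 0)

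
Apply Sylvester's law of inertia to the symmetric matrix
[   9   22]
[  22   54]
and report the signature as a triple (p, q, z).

step 0: pivot 9 → sign +
step 1: pivot 2/9 → sign +
signature = (2, 0, 0)

Answer: (2, 0, 0)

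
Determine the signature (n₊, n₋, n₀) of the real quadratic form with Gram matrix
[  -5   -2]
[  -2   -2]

Answer: (0, 2, 0)

Derivation:
step 0: pivot -5 → sign −
step 1: pivot -6/5 → sign −
signature = (0, 2, 0)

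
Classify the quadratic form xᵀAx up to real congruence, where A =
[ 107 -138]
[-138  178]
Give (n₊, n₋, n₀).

step 0: pivot 107 → sign +
step 1: pivot 2/107 → sign +
signature = (2, 0, 0)

Answer: (2, 0, 0)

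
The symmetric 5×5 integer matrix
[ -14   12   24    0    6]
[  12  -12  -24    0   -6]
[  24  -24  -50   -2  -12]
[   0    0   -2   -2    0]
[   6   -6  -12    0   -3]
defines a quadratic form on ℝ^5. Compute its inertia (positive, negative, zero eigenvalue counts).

step 0: pivot -14 → sign −
step 1: pivot -12/7 → sign −
step 2: pivot -2 → sign −
step 3: row/col 3 already zero → sign 0
step 4: row/col 4 already zero → sign 0
signature = (0, 3, 2)

Answer: (0, 3, 2)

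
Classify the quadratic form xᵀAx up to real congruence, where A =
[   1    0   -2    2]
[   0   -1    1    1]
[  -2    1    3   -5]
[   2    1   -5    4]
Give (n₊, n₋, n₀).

step 0: pivot 1 → sign +
step 1: pivot -1 → sign −
step 2: pivot 1 → sign +
step 3: row/col 3 already zero → sign 0
signature = (2, 1, 1)

Answer: (2, 1, 1)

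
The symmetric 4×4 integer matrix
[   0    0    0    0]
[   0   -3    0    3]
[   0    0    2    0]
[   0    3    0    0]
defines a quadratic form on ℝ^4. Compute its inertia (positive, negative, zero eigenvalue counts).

Answer: (2, 1, 1)

Derivation:
step 0: pivot -3 → sign −
step 1: pivot 2 → sign +
step 2: pivot 3 → sign +
step 3: row/col 3 already zero → sign 0
signature = (2, 1, 1)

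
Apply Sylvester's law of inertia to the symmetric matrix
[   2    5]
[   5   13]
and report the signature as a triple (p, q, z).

Answer: (2, 0, 0)

Derivation:
step 0: pivot 2 → sign +
step 1: pivot 1/2 → sign +
signature = (2, 0, 0)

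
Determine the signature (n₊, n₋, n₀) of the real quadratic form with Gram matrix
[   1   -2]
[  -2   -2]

Answer: (1, 1, 0)

Derivation:
step 0: pivot 1 → sign +
step 1: pivot -6 → sign −
signature = (1, 1, 0)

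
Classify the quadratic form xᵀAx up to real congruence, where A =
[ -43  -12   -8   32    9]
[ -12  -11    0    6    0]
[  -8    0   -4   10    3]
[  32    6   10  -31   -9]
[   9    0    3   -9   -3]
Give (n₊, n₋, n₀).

step 0: pivot -43 → sign −
step 1: pivot -329/43 → sign −
step 2: pivot -612/329 → sign −
step 3: pivot -10/17 → sign −
step 4: pivot 3/40 → sign +
signature = (1, 4, 0)

Answer: (1, 4, 0)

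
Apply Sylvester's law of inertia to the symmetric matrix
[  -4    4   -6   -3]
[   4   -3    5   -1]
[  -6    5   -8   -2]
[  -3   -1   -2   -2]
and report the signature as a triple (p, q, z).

step 0: pivot -4 → sign −
step 1: pivot 1 → sign +
step 2: pivot -63/4 → sign −
step 3: pivot 1/7 → sign +
signature = (2, 2, 0)

Answer: (2, 2, 0)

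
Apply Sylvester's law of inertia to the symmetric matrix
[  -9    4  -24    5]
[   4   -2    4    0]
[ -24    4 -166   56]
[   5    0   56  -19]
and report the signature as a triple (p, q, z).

Answer: (2, 2, 0)

Derivation:
step 0: pivot -9 → sign −
step 1: pivot -2/9 → sign −
step 2: pivot 98 → sign +
step 3: pivot 6/49 → sign +
signature = (2, 2, 0)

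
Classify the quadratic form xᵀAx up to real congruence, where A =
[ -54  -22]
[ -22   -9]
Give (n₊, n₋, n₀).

Answer: (0, 2, 0)

Derivation:
step 0: pivot -54 → sign −
step 1: pivot -1/27 → sign −
signature = (0, 2, 0)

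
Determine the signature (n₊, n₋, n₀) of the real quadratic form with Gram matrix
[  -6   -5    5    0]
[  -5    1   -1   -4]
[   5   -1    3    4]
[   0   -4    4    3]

step 0: pivot -6 → sign −
step 1: pivot 31/6 → sign +
step 2: pivot 2 → sign +
step 3: pivot -3/31 → sign −
signature = (2, 2, 0)

Answer: (2, 2, 0)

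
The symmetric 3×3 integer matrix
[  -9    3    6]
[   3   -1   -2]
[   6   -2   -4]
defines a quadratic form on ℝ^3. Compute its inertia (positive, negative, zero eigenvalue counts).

Answer: (0, 1, 2)

Derivation:
step 0: pivot -9 → sign −
step 1: row/col 1 already zero → sign 0
step 2: row/col 2 already zero → sign 0
signature = (0, 1, 2)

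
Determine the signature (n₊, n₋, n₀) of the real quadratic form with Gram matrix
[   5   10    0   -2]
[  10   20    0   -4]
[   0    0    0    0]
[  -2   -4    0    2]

step 0: pivot 5 → sign +
step 1: pivot 6/5 → sign +
step 2: row/col 2 already zero → sign 0
step 3: row/col 3 already zero → sign 0
signature = (2, 0, 2)

Answer: (2, 0, 2)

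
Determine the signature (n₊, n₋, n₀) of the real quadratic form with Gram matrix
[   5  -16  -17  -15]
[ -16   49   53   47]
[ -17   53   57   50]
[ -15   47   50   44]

Answer: (2, 2, 0)

Derivation:
step 0: pivot 5 → sign +
step 1: pivot -11/5 → sign −
step 2: pivot 1/11 → sign +
step 3: pivot -2 → sign −
signature = (2, 2, 0)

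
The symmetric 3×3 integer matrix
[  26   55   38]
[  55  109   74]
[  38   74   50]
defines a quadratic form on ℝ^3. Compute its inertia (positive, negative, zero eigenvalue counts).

step 0: pivot 26 → sign +
step 1: pivot -191/26 → sign −
step 2: pivot 2/191 → sign +
signature = (2, 1, 0)

Answer: (2, 1, 0)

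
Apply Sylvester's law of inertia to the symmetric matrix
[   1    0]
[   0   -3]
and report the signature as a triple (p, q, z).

Answer: (1, 1, 0)

Derivation:
step 0: pivot 1 → sign +
step 1: pivot -3 → sign −
signature = (1, 1, 0)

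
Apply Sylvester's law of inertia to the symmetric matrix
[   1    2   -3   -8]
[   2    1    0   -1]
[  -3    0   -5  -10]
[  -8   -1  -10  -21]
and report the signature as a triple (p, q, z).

step 0: pivot 1 → sign +
step 1: pivot -3 → sign −
step 2: pivot -2 → sign −
step 3: pivot -2 → sign −
signature = (1, 3, 0)

Answer: (1, 3, 0)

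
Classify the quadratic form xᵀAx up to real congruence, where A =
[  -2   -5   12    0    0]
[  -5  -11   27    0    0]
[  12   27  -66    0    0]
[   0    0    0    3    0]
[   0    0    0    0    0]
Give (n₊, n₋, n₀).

step 0: pivot -2 → sign −
step 1: pivot 3/2 → sign +
step 2: pivot 3 → sign +
step 3: row/col 3 already zero → sign 0
step 4: row/col 4 already zero → sign 0
signature = (2, 1, 2)

Answer: (2, 1, 2)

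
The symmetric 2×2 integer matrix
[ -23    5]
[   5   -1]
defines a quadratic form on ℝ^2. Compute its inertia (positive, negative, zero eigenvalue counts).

Answer: (1, 1, 0)

Derivation:
step 0: pivot -23 → sign −
step 1: pivot 2/23 → sign +
signature = (1, 1, 0)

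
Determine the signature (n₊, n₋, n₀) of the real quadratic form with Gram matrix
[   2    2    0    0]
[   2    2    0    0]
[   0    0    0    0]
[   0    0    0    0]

Answer: (1, 0, 3)

Derivation:
step 0: pivot 2 → sign +
step 1: row/col 1 already zero → sign 0
step 2: row/col 2 already zero → sign 0
step 3: row/col 3 already zero → sign 0
signature = (1, 0, 3)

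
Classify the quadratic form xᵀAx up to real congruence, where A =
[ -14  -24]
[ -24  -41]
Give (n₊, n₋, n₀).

step 0: pivot -14 → sign −
step 1: pivot 1/7 → sign +
signature = (1, 1, 0)

Answer: (1, 1, 0)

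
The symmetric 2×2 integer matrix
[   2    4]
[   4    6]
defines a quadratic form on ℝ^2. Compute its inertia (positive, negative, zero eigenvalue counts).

Answer: (1, 1, 0)

Derivation:
step 0: pivot 2 → sign +
step 1: pivot -2 → sign −
signature = (1, 1, 0)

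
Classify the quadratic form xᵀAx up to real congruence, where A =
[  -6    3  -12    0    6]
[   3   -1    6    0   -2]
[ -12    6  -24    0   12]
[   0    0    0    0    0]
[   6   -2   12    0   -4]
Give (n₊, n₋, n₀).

step 0: pivot -6 → sign −
step 1: pivot 1/2 → sign +
step 2: row/col 2 already zero → sign 0
step 3: row/col 3 already zero → sign 0
step 4: row/col 4 already zero → sign 0
signature = (1, 1, 3)

Answer: (1, 1, 3)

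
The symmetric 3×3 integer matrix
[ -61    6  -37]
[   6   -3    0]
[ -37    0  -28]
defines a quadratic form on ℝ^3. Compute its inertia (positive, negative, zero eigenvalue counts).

step 0: pivot -61 → sign −
step 1: pivot -147/61 → sign −
step 2: pivot -3/49 → sign −
signature = (0, 3, 0)

Answer: (0, 3, 0)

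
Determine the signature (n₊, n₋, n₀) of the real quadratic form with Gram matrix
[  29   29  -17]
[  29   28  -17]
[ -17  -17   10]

Answer: (2, 1, 0)

Derivation:
step 0: pivot 29 → sign +
step 1: pivot -1 → sign −
step 2: pivot 1/29 → sign +
signature = (2, 1, 0)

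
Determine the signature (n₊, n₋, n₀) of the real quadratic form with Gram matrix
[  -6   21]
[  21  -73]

Answer: (1, 1, 0)

Derivation:
step 0: pivot -6 → sign −
step 1: pivot 1/2 → sign +
signature = (1, 1, 0)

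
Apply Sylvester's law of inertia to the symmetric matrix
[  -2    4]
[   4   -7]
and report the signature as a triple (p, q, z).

step 0: pivot -2 → sign −
step 1: pivot 1 → sign +
signature = (1, 1, 0)

Answer: (1, 1, 0)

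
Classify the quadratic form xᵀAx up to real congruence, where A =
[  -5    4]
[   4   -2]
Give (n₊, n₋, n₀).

step 0: pivot -5 → sign −
step 1: pivot 6/5 → sign +
signature = (1, 1, 0)

Answer: (1, 1, 0)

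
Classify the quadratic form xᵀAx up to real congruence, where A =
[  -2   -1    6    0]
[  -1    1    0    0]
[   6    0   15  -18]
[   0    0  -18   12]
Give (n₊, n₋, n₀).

Answer: (2, 1, 1)

Derivation:
step 0: pivot -2 → sign −
step 1: pivot 3/2 → sign +
step 2: pivot 27 → sign +
step 3: row/col 3 already zero → sign 0
signature = (2, 1, 1)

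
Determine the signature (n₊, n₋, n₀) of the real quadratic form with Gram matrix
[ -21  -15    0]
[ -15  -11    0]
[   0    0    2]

Answer: (1, 2, 0)

Derivation:
step 0: pivot -21 → sign −
step 1: pivot -2/7 → sign −
step 2: pivot 2 → sign +
signature = (1, 2, 0)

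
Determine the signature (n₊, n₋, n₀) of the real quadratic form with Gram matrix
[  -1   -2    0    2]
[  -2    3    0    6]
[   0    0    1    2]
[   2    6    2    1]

Answer: (3, 1, 0)

Derivation:
step 0: pivot -1 → sign −
step 1: pivot 7 → sign +
step 2: pivot 1 → sign +
step 3: pivot 3/7 → sign +
signature = (3, 1, 0)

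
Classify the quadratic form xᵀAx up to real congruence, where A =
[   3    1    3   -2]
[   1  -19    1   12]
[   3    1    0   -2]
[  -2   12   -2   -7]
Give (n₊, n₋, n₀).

step 0: pivot 3 → sign +
step 1: pivot -58/3 → sign −
step 2: pivot -3 → sign −
step 3: pivot -1/29 → sign −
signature = (1, 3, 0)

Answer: (1, 3, 0)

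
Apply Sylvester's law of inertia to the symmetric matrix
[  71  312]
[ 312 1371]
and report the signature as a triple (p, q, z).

step 0: pivot 71 → sign +
step 1: pivot -3/71 → sign −
signature = (1, 1, 0)

Answer: (1, 1, 0)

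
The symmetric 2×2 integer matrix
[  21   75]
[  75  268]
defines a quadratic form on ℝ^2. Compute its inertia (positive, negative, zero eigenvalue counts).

step 0: pivot 21 → sign +
step 1: pivot 1/7 → sign +
signature = (2, 0, 0)

Answer: (2, 0, 0)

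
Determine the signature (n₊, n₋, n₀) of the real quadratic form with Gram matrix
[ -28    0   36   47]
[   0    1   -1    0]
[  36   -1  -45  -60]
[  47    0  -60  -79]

step 0: pivot -28 → sign −
step 1: pivot 1 → sign +
step 2: pivot 2/7 → sign +
step 3: pivot -3/4 → sign −
signature = (2, 2, 0)

Answer: (2, 2, 0)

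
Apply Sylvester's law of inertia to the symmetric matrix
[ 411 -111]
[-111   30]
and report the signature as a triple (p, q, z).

Answer: (2, 0, 0)

Derivation:
step 0: pivot 411 → sign +
step 1: pivot 3/137 → sign +
signature = (2, 0, 0)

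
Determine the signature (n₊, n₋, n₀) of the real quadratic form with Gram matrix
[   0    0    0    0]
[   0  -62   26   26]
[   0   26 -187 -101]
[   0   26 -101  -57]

step 0: pivot -62 → sign −
step 1: pivot -5459/31 → sign −
step 2: pivot -2/5459 → sign −
step 3: row/col 3 already zero → sign 0
signature = (0, 3, 1)

Answer: (0, 3, 1)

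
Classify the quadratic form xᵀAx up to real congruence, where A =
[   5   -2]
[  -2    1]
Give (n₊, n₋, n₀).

step 0: pivot 5 → sign +
step 1: pivot 1/5 → sign +
signature = (2, 0, 0)

Answer: (2, 0, 0)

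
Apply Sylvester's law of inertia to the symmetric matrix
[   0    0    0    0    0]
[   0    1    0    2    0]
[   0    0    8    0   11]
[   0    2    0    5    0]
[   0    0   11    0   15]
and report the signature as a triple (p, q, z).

Answer: (3, 1, 1)

Derivation:
step 0: pivot 1 → sign +
step 1: pivot 8 → sign +
step 2: pivot 1 → sign +
step 3: pivot -1/8 → sign −
step 4: row/col 4 already zero → sign 0
signature = (3, 1, 1)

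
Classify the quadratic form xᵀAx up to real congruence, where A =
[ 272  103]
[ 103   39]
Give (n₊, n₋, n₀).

Answer: (1, 1, 0)

Derivation:
step 0: pivot 272 → sign +
step 1: pivot -1/272 → sign −
signature = (1, 1, 0)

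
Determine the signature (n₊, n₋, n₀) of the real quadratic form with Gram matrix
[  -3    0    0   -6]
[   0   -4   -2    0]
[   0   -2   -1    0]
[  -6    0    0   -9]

step 0: pivot -3 → sign −
step 1: pivot -4 → sign −
step 2: pivot 3 → sign +
step 3: row/col 3 already zero → sign 0
signature = (1, 2, 1)

Answer: (1, 2, 1)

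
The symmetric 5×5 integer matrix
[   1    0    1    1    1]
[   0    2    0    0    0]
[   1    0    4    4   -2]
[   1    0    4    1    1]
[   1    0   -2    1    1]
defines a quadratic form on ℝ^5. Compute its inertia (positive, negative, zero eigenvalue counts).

Answer: (3, 1, 1)

Derivation:
step 0: pivot 1 → sign +
step 1: pivot 2 → sign +
step 2: pivot 3 → sign +
step 3: pivot -3 → sign −
step 4: row/col 4 already zero → sign 0
signature = (3, 1, 1)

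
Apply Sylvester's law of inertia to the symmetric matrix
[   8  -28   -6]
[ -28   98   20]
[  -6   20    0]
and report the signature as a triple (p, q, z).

Answer: (2, 1, 0)

Derivation:
step 0: pivot 8 → sign +
step 1: pivot -9/2 → sign −
step 2: pivot 2/9 → sign +
signature = (2, 1, 0)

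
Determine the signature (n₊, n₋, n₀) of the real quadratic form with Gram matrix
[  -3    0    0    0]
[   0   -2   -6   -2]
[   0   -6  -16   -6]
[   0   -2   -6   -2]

step 0: pivot -3 → sign −
step 1: pivot -2 → sign −
step 2: pivot 2 → sign +
step 3: row/col 3 already zero → sign 0
signature = (1, 2, 1)

Answer: (1, 2, 1)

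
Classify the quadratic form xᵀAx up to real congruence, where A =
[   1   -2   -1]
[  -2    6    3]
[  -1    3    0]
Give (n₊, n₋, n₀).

step 0: pivot 1 → sign +
step 1: pivot 2 → sign +
step 2: pivot -3/2 → sign −
signature = (2, 1, 0)

Answer: (2, 1, 0)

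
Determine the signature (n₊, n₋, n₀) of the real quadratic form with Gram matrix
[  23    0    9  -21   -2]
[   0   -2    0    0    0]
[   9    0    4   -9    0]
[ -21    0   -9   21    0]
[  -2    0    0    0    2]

step 0: pivot 23 → sign +
step 1: pivot -2 → sign −
step 2: pivot 11/23 → sign +
step 3: pivot 6/11 → sign +
step 4: row/col 4 already zero → sign 0
signature = (3, 1, 1)

Answer: (3, 1, 1)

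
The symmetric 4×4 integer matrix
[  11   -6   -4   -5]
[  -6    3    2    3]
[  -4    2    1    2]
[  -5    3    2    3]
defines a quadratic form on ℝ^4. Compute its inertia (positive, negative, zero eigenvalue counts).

step 0: pivot 11 → sign +
step 1: pivot -3/11 → sign −
step 2: pivot -1/3 → sign −
step 3: pivot 1 → sign +
signature = (2, 2, 0)

Answer: (2, 2, 0)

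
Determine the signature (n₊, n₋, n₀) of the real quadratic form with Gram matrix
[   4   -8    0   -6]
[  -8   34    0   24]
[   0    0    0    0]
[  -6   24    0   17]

step 0: pivot 4 → sign +
step 1: pivot 18 → sign +
step 2: row/col 2 already zero → sign 0
step 3: row/col 3 already zero → sign 0
signature = (2, 0, 2)

Answer: (2, 0, 2)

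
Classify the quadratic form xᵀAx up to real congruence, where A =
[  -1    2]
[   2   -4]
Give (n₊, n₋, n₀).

step 0: pivot -1 → sign −
step 1: row/col 1 already zero → sign 0
signature = (0, 1, 1)

Answer: (0, 1, 1)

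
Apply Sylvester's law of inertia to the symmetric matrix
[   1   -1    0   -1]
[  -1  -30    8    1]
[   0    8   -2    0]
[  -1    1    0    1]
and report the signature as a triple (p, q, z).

step 0: pivot 1 → sign +
step 1: pivot -31 → sign −
step 2: pivot 2/31 → sign +
step 3: row/col 3 already zero → sign 0
signature = (2, 1, 1)

Answer: (2, 1, 1)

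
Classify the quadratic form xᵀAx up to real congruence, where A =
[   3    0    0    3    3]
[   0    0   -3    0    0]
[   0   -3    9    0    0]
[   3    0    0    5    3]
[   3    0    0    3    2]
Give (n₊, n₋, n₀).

step 0: pivot 3 → sign +
step 1: pivot 9 → sign +
step 2: pivot -1 → sign −
step 3: pivot 2 → sign +
step 4: pivot -1 → sign −
signature = (3, 2, 0)

Answer: (3, 2, 0)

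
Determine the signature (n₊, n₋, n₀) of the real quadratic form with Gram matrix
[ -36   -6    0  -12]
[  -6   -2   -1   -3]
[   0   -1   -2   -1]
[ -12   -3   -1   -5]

step 0: pivot -36 → sign −
step 1: pivot -1 → sign −
step 2: pivot -1 → sign −
step 3: row/col 3 already zero → sign 0
signature = (0, 3, 1)

Answer: (0, 3, 1)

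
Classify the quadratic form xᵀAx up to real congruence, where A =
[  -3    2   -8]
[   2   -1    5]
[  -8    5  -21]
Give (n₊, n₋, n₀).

step 0: pivot -3 → sign −
step 1: pivot 1/3 → sign +
step 2: row/col 2 already zero → sign 0
signature = (1, 1, 1)

Answer: (1, 1, 1)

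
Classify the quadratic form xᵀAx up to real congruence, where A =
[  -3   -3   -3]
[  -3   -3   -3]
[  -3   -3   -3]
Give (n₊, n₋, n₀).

Answer: (0, 1, 2)

Derivation:
step 0: pivot -3 → sign −
step 1: row/col 1 already zero → sign 0
step 2: row/col 2 already zero → sign 0
signature = (0, 1, 2)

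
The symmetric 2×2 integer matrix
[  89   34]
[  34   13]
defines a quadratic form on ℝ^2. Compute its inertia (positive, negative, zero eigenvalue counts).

Answer: (2, 0, 0)

Derivation:
step 0: pivot 89 → sign +
step 1: pivot 1/89 → sign +
signature = (2, 0, 0)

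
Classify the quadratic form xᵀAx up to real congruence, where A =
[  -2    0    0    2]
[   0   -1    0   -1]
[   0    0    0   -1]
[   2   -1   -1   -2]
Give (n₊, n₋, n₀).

Answer: (1, 3, 0)

Derivation:
step 0: pivot -2 → sign −
step 1: pivot -1 → sign −
step 2: pivot 1 → sign +
step 3: pivot -1 → sign −
signature = (1, 3, 0)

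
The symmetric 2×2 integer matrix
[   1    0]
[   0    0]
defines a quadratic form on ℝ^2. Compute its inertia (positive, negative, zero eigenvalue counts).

step 0: pivot 1 → sign +
step 1: row/col 1 already zero → sign 0
signature = (1, 0, 1)

Answer: (1, 0, 1)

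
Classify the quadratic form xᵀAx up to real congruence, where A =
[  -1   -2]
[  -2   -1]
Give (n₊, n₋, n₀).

step 0: pivot -1 → sign −
step 1: pivot 3 → sign +
signature = (1, 1, 0)

Answer: (1, 1, 0)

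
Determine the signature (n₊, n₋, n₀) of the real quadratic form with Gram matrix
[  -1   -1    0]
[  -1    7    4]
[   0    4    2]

step 0: pivot -1 → sign −
step 1: pivot 8 → sign +
step 2: row/col 2 already zero → sign 0
signature = (1, 1, 1)

Answer: (1, 1, 1)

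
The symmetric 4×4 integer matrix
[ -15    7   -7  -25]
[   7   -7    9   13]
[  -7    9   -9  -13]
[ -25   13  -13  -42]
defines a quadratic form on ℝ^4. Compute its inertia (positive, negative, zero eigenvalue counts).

Answer: (1, 3, 0)

Derivation:
step 0: pivot -15 → sign −
step 1: pivot -56/15 → sign −
step 2: pivot 43/14 → sign +
step 3: pivot -1/43 → sign −
signature = (1, 3, 0)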